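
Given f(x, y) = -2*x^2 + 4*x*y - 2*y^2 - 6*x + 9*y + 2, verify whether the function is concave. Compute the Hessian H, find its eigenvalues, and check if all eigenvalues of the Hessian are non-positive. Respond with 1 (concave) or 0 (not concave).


The Hessian of f(x,y) = -2*x^2 + 4*x*y - 2*y^2 - 6*x + 9*y + 2 is:
H = [[-4, 4], [4, -4]]
Trace = -4 - 4 = -8
Determinant = -4*-4 - (4)^2 = 0
Discriminant = (-8)^2 - 4*0 = 64.0
Eigenvalues: lambda_1 = -8.0, lambda_2 = 0.0
The function is concave.

1


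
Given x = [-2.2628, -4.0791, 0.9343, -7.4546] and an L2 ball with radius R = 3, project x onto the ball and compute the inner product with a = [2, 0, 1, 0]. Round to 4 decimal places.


Step 1: Compute ||x|| (intermediates to 6 decimals).
||x|| = sqrt((-2.2628)^2 + (-4.0791)^2 + 0.9343^2 + (-7.4546)^2) = 8.843263
Step 2: Project.
Since ||x|| > R, scale = R/||x|| = 3/8.843263 = 0.339241, proj(x) = scale * x
proj(x) = [-0.767635, -1.383798, 0.316953, -2.528906]
Step 3: Dot product.
a^T * proj(x) = 2*(-0.767635) + 0*(-1.383798) + 1*0.316953 + 0*(-2.528906) = -1.2183


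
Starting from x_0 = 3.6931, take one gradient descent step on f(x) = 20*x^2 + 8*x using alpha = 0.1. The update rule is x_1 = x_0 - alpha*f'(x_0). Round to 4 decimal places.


We compute the gradient at x_0 and apply the update.
f'(x) = 40*x + 8
f'(3.6931) = 40*3.6931 + 8 = 155.724
x_1 = 3.6931 - 0.1*155.724 = -11.8793


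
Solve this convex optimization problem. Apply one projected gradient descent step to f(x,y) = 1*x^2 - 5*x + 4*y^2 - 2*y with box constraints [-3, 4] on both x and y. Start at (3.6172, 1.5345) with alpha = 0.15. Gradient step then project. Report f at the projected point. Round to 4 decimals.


Step 1: Compute gradient at (3.6172, 1.5345).
grad_x = 2*1*3.6172 - 5 = 2.2344
grad_y = 2*4*1.5345 - 2 = 10.276
Step 2: Gradient step.
x_raw = 3.6172 - 0.15*2.2344 = 3.282
y_raw = 1.5345 - 0.15*10.276 = -0.0069
Step 3: Project onto [-3, 4].
x_proj = clip(3.282) = 3.282
y_proj = clip(-0.0069) = -0.0069
Step 4: Evaluate f.
f(3.282, -0.0069) = -5.6244


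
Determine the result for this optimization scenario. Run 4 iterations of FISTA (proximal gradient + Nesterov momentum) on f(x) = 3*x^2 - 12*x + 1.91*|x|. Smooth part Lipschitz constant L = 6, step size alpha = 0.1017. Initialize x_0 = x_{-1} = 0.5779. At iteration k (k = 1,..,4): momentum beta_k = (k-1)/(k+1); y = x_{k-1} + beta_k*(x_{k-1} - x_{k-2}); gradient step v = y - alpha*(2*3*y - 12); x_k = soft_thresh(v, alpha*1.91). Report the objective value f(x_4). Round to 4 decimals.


FISTA on f(x) = 3*x^2 - 12*x + 1.91*|x|
L = 6, alpha = 0.1017
Iteration 1: beta = 0.0, y = 0.5779 + 0.0*(0.5779 - 0.5779) = 0.5779
  grad(y) = -8.5326, v = y - alpha*grad = 1.4457
  prox(v) = soft_thresh(1.4457, 0.1942) = 1.2514
Iteration 2: beta = 0.3333, y = 1.2514 + 0.3333*(1.2514 - 0.5779) = 1.4759
  grad(y) = -3.1445, v = y - alpha*grad = 1.7957
  prox(v) = soft_thresh(1.7957, 0.1942) = 1.6015
Iteration 3: beta = 0.5, y = 1.6015 + 0.5*(1.6015 - 1.2514) = 1.7765
  grad(y) = -1.341, v = y - alpha*grad = 1.9129
  prox(v) = soft_thresh(1.9129, 0.1942) = 1.7186
Iteration 4: beta = 0.6, y = 1.7186 + 0.6*(1.7186 - 1.6015) = 1.7889
  grad(y) = -1.2664, v = y - alpha*grad = 1.9177
  prox(v) = soft_thresh(1.9177, 0.1942) = 1.7235
f(x_4) = 3*1.7235^2 - 12*1.7235 + 1.91*|1.7235| = -8.4788


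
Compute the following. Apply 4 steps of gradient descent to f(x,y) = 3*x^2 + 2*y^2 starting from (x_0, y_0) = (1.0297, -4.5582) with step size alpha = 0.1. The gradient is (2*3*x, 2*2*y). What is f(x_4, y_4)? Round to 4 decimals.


Gradient descent on f(x,y) = 3*x^2 + 2*y^2.
Starting point: (1.0297, -4.5582), alpha = 0.1
Step 1: grad_x = 2*3*1.0297 = 6.1782, grad_y = 2*2*-4.5582 = -18.2328
  x_1 = 1.0297 - 0.1*6.1782 = 0.4119
  y_1 = -4.5582 - 0.1*-18.2328 = -2.7349
Step 2: grad_x = 2*3*0.4119 = 2.4713, grad_y = 2*2*-2.7349 = -10.9397
  x_2 = 0.4119 - 0.1*2.4713 = 0.1648
  y_2 = -2.7349 - 0.1*-10.9397 = -1.641
Step 3: grad_x = 2*3*0.1648 = 0.9885, grad_y = 2*2*-1.641 = -6.5638
  x_3 = 0.1648 - 0.1*0.9885 = 0.0659
  y_3 = -1.641 - 0.1*-6.5638 = -0.9846
Step 4: grad_x = 2*3*0.0659 = 0.3954, grad_y = 2*2*-0.9846 = -3.9383
  x_4 = 0.0659 - 0.1*0.3954 = 0.0264
  y_4 = -0.9846 - 0.1*-3.9383 = -0.5907
f(0.0264, -0.5907) = 3*0.0264^2 + 2*(-0.5907)^2 = 0.7


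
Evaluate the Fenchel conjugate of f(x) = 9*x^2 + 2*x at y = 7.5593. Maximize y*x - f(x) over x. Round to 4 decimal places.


f*(y) = sup_x {y*x - a*x^2 - b*x} = sup_x {(y-b)*x - a*x^2}
FOC: (y - b) - 2a*x = 0 => x* = (y - b)/(2a)
x* = (7.5593 - 2)/(2*9) = 0.3089
f*(7.5593) = (y-b)^2/(4a) = (7.5593 - 2)^2/(4*9)
= 30.9058/36 = 0.8585


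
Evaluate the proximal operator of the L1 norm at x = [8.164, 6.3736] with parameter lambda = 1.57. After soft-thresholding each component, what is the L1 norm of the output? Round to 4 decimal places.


Soft-thresholding with lambda = 1.57:
prox(8.164) = sign(8.164)*max(|8.164| - 1.57, 0) = 6.594
prox(6.3736) = sign(6.3736)*max(|6.3736| - 1.57, 0) = 4.8036
prox(x) = [6.594, 4.8036]
||prox(x)||_1 = 6.594 + 4.8036 = 11.3976


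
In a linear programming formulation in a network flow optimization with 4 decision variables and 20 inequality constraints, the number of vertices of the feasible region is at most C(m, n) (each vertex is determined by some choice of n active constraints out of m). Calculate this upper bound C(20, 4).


Each vertex corresponds to some choice of n active constraints out of m, so the number of vertices is at most C(m, n) = m! / (n!(m-n)!).
m = 20, n = 4
Numerator: 20 * 19 * 18 * 17
Denominator: 4! = 24
C(20, 4) = 4845


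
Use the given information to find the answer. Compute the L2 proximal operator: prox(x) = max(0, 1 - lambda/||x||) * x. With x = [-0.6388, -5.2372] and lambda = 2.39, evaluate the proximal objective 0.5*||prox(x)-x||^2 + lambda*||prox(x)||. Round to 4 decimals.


Step 1: Compute ||x||.
||x|| = 5.276
Step 2: Compute scaling factor.
scale = max(0, 1 - 2.39/5.276) = 0.547
Step 3: prox(x) = [-0.3494, -2.8648]
||prox(x)|| = 2.886
Step 4: Proximal objective.
0.5*||prox-x||^2 = 2.8561
lambda*||prox|| = 6.8975
Total = 9.7536


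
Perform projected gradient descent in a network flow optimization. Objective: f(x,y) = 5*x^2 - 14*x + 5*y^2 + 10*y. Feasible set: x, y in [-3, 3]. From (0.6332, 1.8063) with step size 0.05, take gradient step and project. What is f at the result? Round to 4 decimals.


Step 1: Compute gradient at (0.6332, 1.8063).
grad_x = 2*5*0.6332 - 14 = -7.668
grad_y = 2*5*1.8063 + 10 = 28.063
Step 2: Gradient step.
x_raw = 0.6332 - 0.05*-7.668 = 1.0166
y_raw = 1.8063 - 0.05*28.063 = 0.4032
Step 3: Project onto [-3, 3].
x_proj = clip(1.0166) = 1.0166
y_proj = clip(0.4032) = 0.4032
Step 4: Evaluate f.
f(1.0166, 0.4032) = -4.2209


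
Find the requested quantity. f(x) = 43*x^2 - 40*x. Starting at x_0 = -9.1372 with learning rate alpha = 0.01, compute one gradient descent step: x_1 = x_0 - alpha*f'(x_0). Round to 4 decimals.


We compute the gradient at x_0 and apply the update.
f'(x) = 86*x - 40
f'(-9.1372) = 86*-9.1372 - 40 = -825.7992
x_1 = -9.1372 - 0.01*-825.7992 = -0.8792


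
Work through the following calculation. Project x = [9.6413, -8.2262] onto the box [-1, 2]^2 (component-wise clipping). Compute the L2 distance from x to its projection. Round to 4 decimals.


Project each component onto [-1, 2].
clip(9.6413) = 2.0, clip(-8.2262) = -1.0
Projection = [2.0, -1.0]
Squared diffs: [58.3895, 52.218]
Distance = sqrt(110.6075) = 10.517


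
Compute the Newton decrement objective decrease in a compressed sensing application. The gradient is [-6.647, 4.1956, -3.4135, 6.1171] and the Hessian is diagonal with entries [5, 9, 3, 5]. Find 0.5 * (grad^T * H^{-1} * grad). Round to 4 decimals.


Step 1: H is diagonal, so H^(-1) * g = [-1.3294, 0.4662, -1.1378, 1.2234].
Step 2: g^T H^(-1) g = sum_i g_i^2 / H_ii
  = (-6.647)^2/5 + (4.1956)^2/9 + (-3.4135)^2/3 + (6.1171)^2/5
  = 8.8365 + 1.9559 + 3.884 + 7.4838 = 22.1602
Step 3: Objective decrease = 0.5 * g^T H^(-1) g = 11.0801


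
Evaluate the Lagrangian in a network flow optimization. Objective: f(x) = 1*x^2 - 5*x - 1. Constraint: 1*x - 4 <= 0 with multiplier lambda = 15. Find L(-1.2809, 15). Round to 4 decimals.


Step 1: Evaluate f(x).
f(-1.2809) = 1*(-1.2809)^2 - 5*(-1.2809) - 1 = 7.0452
Step 2: Evaluate g(x).
g(-1.2809) = 1*-1.2809 - 4 = -5.2809
Step 3: Compute Lagrangian.
L = 7.0452 + 15*-5.2809 = -72.1683


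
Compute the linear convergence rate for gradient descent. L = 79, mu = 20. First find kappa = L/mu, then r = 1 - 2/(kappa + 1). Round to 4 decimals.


Step 1: Compute the condition number.
kappa = L/mu = 79/20 = 3.95
Step 2: Compute the convergence rate.
r = 1 - 2/(kappa + 1) = 1 - 2*mu/(L + mu) = (L - mu)/(L + mu) = 59/99 = 0.596


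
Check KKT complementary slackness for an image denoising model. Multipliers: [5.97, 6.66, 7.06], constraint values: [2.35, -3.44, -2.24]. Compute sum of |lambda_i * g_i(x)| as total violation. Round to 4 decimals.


KKT complementary slackness check:
lambda_1 * g_1 = 5.97 * 2.35 = 14.0295
lambda_2 * g_2 = 6.66 * -3.44 = -22.9104
lambda_3 * g_3 = 7.06 * -2.24 = -15.8144
Total violation = 14.0295 + 22.9104 + 15.8144 = 52.7543


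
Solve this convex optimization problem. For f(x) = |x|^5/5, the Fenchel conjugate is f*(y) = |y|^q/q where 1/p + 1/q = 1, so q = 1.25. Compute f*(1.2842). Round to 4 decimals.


The conjugate exponent q satisfies 1/p + 1/q = 1.
p = 5, so q = 5/(5 - 1) = 1.25
|y|^q = 1.2842^1.25 = 1.3671
f*(1.2842) = 1.3671 / 1.25 = 1.0937


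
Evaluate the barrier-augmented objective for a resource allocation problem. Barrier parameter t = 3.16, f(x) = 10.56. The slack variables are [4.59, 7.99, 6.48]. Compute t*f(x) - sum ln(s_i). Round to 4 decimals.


Step 1: Compute log-barrier.
ln values: [1.5239, 2.0782, 1.8687]
phi = -(1.5239 + 2.0782 + 1.8687) = -5.4708
Step 2: Compute augmented objective.
t*f(x) = 3.16*10.56 = 33.3696
Total = 33.3696 - 5.4708 = 27.8988


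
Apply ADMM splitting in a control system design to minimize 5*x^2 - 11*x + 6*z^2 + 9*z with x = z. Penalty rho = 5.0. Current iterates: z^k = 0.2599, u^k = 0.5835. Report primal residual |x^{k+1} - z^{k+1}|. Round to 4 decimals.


ADMM iteration with rho = 5.0, z^k = 0.2599, u^k = 0.5835
Step 1: x-update.
Minimize 5*x^2 - 11*x + (5.0/2)*(x - 0.2599 + 0.5835)^2
FOC: (2*5 + 5.0)*x = 11 + 5.0*(0.2599 - 0.5835)
x^{k+1} = 0.6255
Step 2: z-update.
Minimize 6*z^2 + 9*z + (5.0/2)*(0.6255 - z + 0.5835)^2
FOC: (2*6 + 5.0)*z = -9 + 5.0*(0.6255 + 0.5835)
z^{k+1} = -0.1738
Step 3: u-update.
u^{k+1} = 0.5835 + 0.6255 + 0.1738 = 1.3828
Step 4: Primal residual = |0.6255 + 0.1738| = 0.7993


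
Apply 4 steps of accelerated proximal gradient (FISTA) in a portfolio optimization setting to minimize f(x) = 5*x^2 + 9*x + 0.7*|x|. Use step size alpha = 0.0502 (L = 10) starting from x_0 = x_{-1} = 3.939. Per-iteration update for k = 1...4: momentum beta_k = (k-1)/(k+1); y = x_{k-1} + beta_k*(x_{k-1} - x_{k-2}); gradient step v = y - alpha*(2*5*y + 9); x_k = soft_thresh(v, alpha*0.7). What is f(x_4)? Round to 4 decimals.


FISTA on f(x) = 5*x^2 + 9*x + 0.7*|x|
L = 10, alpha = 0.0502
Iteration 1: beta = 0.0, y = 3.939 + 0.0*(3.939 - 3.939) = 3.939
  grad(y) = 48.39, v = y - alpha*grad = 1.5098
  prox(v) = soft_thresh(1.5098, 0.0351) = 1.4747
Iteration 2: beta = 0.3333, y = 1.4747 + 0.3333*(1.4747 - 3.939) = 0.6532
  grad(y) = 15.5324, v = y - alpha*grad = -0.1265
  prox(v) = soft_thresh(-0.1265, 0.0351) = -0.0913
Iteration 3: beta = 0.5, y = -0.0913 + 0.5*(-0.0913 - 1.4747) = -0.8744
  grad(y) = 0.2564, v = y - alpha*grad = -0.8872
  prox(v) = soft_thresh(-0.8872, 0.0351) = -0.8521
Iteration 4: beta = 0.6, y = -0.8521 + 0.6*(-0.8521 + 0.0913) = -1.3085
  grad(y) = -4.0854, v = y - alpha*grad = -1.1035
  prox(v) = soft_thresh(-1.1035, 0.0351) = -1.0683
f(x_4) = 5*(-1.0683)^2 + 9*(-1.0683) + 0.7*|-1.0683| = -3.1605


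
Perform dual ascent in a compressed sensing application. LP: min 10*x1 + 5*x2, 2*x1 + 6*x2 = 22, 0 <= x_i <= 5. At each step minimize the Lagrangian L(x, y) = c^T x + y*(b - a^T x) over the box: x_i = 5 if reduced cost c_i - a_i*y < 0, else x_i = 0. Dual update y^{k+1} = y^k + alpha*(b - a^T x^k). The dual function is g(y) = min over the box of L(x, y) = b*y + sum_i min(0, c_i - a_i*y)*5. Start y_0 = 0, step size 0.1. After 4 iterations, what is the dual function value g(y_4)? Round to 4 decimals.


Dual ascent for LP: min 10*x1 + 5*x2, 2*x1 + 6*x2 = 22, 0 <= x_i <= 5
Step 1: y^k = 0.0, reduced costs: (10.0, 5.0)
  x^k = (0.0, 0.0), subgradient = b - a^T x = 22.0
  y^{k+1} = 0.0 + 0.1*22.0 = 2.2
Step 2: y^k = 2.2, reduced costs: (5.6, -8.2)
  x^k = (0.0, 5.0), subgradient = b - a^T x = -8.0
  y^{k+1} = 2.2 + 0.1*-8.0 = 1.4
Step 3: y^k = 1.4, reduced costs: (7.2, -3.4)
  x^k = (0.0, 5.0), subgradient = b - a^T x = -8.0
  y^{k+1} = 1.4 + 0.1*-8.0 = 0.6
Step 4: y^k = 0.6, reduced costs: (8.8, 1.4)
  x^k = (0.0, 0.0), subgradient = b - a^T x = 22.0
  y^{k+1} = 0.6 + 0.1*22.0 = 2.8
Dual objective at y_4 = 2.8: reduced costs (4.4, -11.8), box minimizer x = (0.0, 5.0)
g(y_4) = b*y + (c1 - a1*y)*x1 + (c2 - a2*y)*x2 = 22*2.8 + 4.4*0.0 + (-11.8)*5.0 = 61.6 + 0.0 - 59.0 = 2.6


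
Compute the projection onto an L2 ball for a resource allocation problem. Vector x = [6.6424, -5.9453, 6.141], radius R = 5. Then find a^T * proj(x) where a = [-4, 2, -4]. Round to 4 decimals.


Step 1: Compute ||x|| (intermediates to 6 decimals).
||x|| = sqrt(6.6424^2 + (-5.9453)^2 + 6.141^2) = 10.824969
Step 2: Project.
Since ||x|| > R, scale = R/||x|| = 5/10.824969 = 0.461895, proj(x) = scale * x
proj(x) = [3.068091, -2.746104, 2.836497]
Step 3: Dot product.
a^T * proj(x) = -4*3.068091 + 2*(-2.746104) - 4*2.836497 = -29.1106


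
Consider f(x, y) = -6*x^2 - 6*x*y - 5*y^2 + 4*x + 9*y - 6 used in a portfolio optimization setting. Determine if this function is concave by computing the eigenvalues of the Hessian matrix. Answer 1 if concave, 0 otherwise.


The Hessian of f(x,y) = -6*x^2 - 6*x*y - 5*y^2 + 4*x + 9*y - 6 is:
H = [[-12, -6], [-6, -10]]
Trace = -12 - 10 = -22
Determinant = -12*-10 - (-6)^2 = 84
Discriminant = (-22)^2 - 4*84 = 148.0
Eigenvalues: lambda_1 = -17.0828, lambda_2 = -4.9172
The function is concave.

1


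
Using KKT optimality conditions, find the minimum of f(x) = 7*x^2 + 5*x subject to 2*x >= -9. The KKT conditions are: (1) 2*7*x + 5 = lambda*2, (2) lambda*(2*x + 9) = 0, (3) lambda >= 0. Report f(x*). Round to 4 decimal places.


Step 1: Try lambda = 0 (constraint inactive).
Stationarity: 2*7*x + 5 = 0
x* = -5/(2*7) = -5/14 = -0.3571 (rounded; the exact value -5/14 is used below)
Check constraint: 2*-0.3571 = -0.7142 >= -9 -- satisfied.
Step 2: Compute optimal value.
f(x*) = 7*(-5/14)^2 + 5*(-5/14) = -0.8929


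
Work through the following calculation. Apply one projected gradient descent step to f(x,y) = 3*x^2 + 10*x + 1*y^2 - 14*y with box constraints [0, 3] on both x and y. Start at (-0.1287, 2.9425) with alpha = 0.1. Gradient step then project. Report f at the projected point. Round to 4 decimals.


Step 1: Compute gradient at (-0.1287, 2.9425).
grad_x = 2*3*-0.1287 + 10 = 9.2278
grad_y = 2*1*2.9425 - 14 = -8.115
Step 2: Gradient step.
x_raw = -0.1287 - 0.1*9.2278 = -1.0515
y_raw = 2.9425 - 0.1*-8.115 = 3.754
Step 3: Project onto [0, 3].
x_proj = clip(-1.0515) = 0.0
y_proj = clip(3.754) = 3.0
Step 4: Evaluate f.
f(0.0, 3.0) = -33.0


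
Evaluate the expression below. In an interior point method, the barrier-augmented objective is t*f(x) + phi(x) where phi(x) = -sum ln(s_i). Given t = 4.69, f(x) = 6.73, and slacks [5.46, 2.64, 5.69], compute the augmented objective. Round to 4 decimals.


Step 1: Compute log-barrier.
ln values: [1.6974, 0.9708, 1.7387]
phi = -(1.6974 + 0.9708 + 1.7387) = -4.4069
Step 2: Compute augmented objective.
t*f(x) = 4.69*6.73 = 31.5637
Total = 31.5637 - 4.4069 = 27.1568


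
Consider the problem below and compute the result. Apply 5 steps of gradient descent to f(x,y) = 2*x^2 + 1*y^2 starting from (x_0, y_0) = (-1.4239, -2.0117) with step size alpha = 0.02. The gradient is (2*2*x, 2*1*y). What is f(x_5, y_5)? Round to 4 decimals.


Gradient descent on f(x,y) = 2*x^2 + 1*y^2.
Starting point: (-1.4239, -2.0117), alpha = 0.02
Step 1: grad_x = 2*2*-1.4239 = -5.6956, grad_y = 2*1*-2.0117 = -4.0234
  x_1 = -1.4239 - 0.02*-5.6956 = -1.31
  y_1 = -2.0117 - 0.02*-4.0234 = -1.9312
Step 2: grad_x = 2*2*-1.31 = -5.24, grad_y = 2*1*-1.9312 = -3.8625
  x_2 = -1.31 - 0.02*-5.24 = -1.2052
  y_2 = -1.9312 - 0.02*-3.8625 = -1.854
Step 3: grad_x = 2*2*-1.2052 = -4.8208, grad_y = 2*1*-1.854 = -3.708
  x_3 = -1.2052 - 0.02*-4.8208 = -1.1088
  y_3 = -1.854 - 0.02*-3.708 = -1.7798
Step 4: grad_x = 2*2*-1.1088 = -4.4351, grad_y = 2*1*-1.7798 = -3.5596
  x_4 = -1.1088 - 0.02*-4.4351 = -1.0201
  y_4 = -1.7798 - 0.02*-3.5596 = -1.7086
Step 5: grad_x = 2*2*-1.0201 = -4.0803, grad_y = 2*1*-1.7086 = -3.4173
  x_5 = -1.0201 - 0.02*-4.0803 = -0.9385
  y_5 = -1.7086 - 0.02*-3.4173 = -1.6403
f(-0.9385, -1.6403) = 2*(-0.9385)^2 + 1*(-1.6403)^2 = 4.452


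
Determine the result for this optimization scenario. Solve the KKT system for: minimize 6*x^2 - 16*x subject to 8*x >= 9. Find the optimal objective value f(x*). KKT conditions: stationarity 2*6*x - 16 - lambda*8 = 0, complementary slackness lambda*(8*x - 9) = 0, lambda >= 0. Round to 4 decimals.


Step 1: Try lambda = 0 (constraint inactive).
Stationarity: 2*6*x - 16 = 0
x* = 16/(2*6) = 4/3 = 1.3333 (rounded; the exact value 4/3 is used below)
Check constraint: 8*1.3333 = 10.6664 >= 9 -- satisfied.
Step 2: Compute optimal value.
f(x*) = 6*(4/3)^2 - 16*(4/3) = -10.6667


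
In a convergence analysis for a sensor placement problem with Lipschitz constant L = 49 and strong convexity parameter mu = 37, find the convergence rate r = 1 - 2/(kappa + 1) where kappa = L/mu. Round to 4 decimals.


Step 1: Compute the condition number.
kappa = L/mu = 49/37 = 1.3243
Step 2: Compute the convergence rate.
r = 1 - 2/(kappa + 1) = 1 - 2*mu/(L + mu) = (L - mu)/(L + mu) = 12/86 = 0.1395


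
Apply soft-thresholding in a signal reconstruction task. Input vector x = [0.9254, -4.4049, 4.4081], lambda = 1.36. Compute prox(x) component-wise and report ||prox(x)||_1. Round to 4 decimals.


Soft-thresholding with lambda = 1.36:
prox(0.9254) = sign(0.9254)*max(|0.9254| - 1.36, 0) = 0.0
prox(-4.4049) = sign(-4.4049)*max(|-4.4049| - 1.36, 0) = -3.0449
prox(4.4081) = sign(4.4081)*max(|4.4081| - 1.36, 0) = 3.0481
prox(x) = [0.0, -3.0449, 3.0481]
||prox(x)||_1 = 0.0 + 3.0449 + 3.0481 = 6.093


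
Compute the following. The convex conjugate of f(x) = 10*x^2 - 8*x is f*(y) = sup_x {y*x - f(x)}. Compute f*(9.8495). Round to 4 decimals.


f*(y) = sup_x {y*x - a*x^2 - b*x} = sup_x {(y-b)*x - a*x^2}
FOC: (y - b) - 2a*x = 0 => x* = (y - b)/(2a)
x* = (9.8495 + 8)/(2*10) = 0.8925
f*(9.8495) = (y-b)^2/(4a) = (9.8495 + 8)^2/(4*10)
= 318.6047/40 = 7.9651


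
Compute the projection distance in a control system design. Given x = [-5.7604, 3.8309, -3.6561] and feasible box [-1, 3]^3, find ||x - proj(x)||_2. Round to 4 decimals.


Project each component onto [-1, 3].
clip(-5.7604) = -1.0, clip(3.8309) = 3.0, clip(-3.6561) = -1.0
Projection = [-1.0, 3.0, -1.0]
Squared diffs: [22.6614, 0.6904, 7.0549]
Distance = sqrt(30.4067) = 5.5142


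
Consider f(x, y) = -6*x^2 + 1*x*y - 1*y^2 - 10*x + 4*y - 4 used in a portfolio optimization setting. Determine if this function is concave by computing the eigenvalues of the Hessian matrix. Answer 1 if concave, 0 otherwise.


The Hessian of f(x,y) = -6*x^2 + 1*x*y - 1*y^2 - 10*x + 4*y - 4 is:
H = [[-12, 1], [1, -2]]
Trace = -12 - 2 = -14
Determinant = -12*-2 - (1)^2 = 23
Discriminant = (-14)^2 - 4*23 = 104.0
Eigenvalues: lambda_1 = -12.099, lambda_2 = -1.901
The function is concave.

1


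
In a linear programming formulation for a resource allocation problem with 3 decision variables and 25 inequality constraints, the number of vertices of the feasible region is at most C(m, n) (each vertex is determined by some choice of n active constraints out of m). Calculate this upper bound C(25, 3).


Each vertex corresponds to some choice of n active constraints out of m, so the number of vertices is at most C(m, n) = m! / (n!(m-n)!).
m = 25, n = 3
Numerator: 25 * 24 * 23
Denominator: 3! = 6
C(25, 3) = 2300


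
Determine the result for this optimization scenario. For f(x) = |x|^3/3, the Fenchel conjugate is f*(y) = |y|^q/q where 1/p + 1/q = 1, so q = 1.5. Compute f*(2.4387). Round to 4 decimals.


The conjugate exponent q satisfies 1/p + 1/q = 1.
p = 3, so q = 3/(3 - 1) = 1.5
|y|^q = 2.4387^1.5 = 3.8084
f*(2.4387) = 3.8084 / 1.5 = 2.5389


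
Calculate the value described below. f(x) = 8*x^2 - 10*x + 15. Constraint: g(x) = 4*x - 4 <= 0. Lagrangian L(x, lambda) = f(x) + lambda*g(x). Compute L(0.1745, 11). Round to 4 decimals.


Step 1: Evaluate f(x).
f(0.1745) = 8*0.1745^2 - 10*0.1745 + 15 = 13.4986
Step 2: Evaluate g(x).
g(0.1745) = 4*0.1745 - 4 = -3.302
Step 3: Compute Lagrangian.
L = 13.4986 + 11*-3.302 = -22.8234


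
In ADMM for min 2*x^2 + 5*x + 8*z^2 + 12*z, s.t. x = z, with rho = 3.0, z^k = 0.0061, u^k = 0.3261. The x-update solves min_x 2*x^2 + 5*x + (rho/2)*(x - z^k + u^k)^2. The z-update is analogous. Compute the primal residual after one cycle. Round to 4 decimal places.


ADMM iteration with rho = 3.0, z^k = 0.0061, u^k = 0.3261
Step 1: x-update.
Minimize 2*x^2 + 5*x + (3.0/2)*(x - 0.0061 + 0.3261)^2
FOC: (2*2 + 3.0)*x = -5 + 3.0*(0.0061 - 0.3261)
x^{k+1} = -0.8514
Step 2: z-update.
Minimize 8*z^2 + 12*z + (3.0/2)*(-0.8514 - z + 0.3261)^2
FOC: (2*8 + 3.0)*z = -12 + 3.0*(-0.8514 + 0.3261)
z^{k+1} = -0.7145
Step 3: u-update.
u^{k+1} = 0.3261 - 0.8514 + 0.7145 = 0.1892
Step 4: Primal residual = |-0.8514 + 0.7145| = 0.1369


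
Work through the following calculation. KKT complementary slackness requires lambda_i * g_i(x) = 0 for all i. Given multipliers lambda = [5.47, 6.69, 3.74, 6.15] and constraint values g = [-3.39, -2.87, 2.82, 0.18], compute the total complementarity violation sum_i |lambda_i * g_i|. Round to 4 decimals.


KKT complementary slackness check:
lambda_1 * g_1 = 5.47 * -3.39 = -18.5433
lambda_2 * g_2 = 6.69 * -2.87 = -19.2003
lambda_3 * g_3 = 3.74 * 2.82 = 10.5468
lambda_4 * g_4 = 6.15 * 0.18 = 1.107
Total violation = 18.5433 + 19.2003 + 10.5468 + 1.107 = 49.3974


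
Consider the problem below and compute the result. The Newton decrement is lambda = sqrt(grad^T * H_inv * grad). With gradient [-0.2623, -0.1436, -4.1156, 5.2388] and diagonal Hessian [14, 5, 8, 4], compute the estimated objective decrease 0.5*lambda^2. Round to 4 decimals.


Step 1: H is diagonal, so H^(-1) * g = [-0.0187, -0.0287, -0.5145, 1.3097].
Step 2: g^T H^(-1) g = sum_i g_i^2 / H_ii
  = (-0.2623)^2/14 + (-0.1436)^2/5 + (-4.1156)^2/8 + (5.2388)^2/4
  = 0.0049 + 0.0041 + 2.1173 + 6.8613 = 8.9876
Step 3: Objective decrease = 0.5 * g^T H^(-1) g = 4.4938


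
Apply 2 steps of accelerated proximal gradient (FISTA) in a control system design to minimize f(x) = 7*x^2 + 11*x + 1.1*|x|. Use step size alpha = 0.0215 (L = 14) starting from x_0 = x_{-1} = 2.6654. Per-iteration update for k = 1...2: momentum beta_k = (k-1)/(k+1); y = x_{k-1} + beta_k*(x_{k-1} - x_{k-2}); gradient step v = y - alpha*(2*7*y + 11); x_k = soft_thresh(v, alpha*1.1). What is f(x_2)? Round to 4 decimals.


FISTA on f(x) = 7*x^2 + 11*x + 1.1*|x|
L = 14, alpha = 0.0215
Iteration 1: beta = 0.0, y = 2.6654 + 0.0*(2.6654 - 2.6654) = 2.6654
  grad(y) = 48.3156, v = y - alpha*grad = 1.6266
  prox(v) = soft_thresh(1.6266, 0.0237) = 1.603
Iteration 2: beta = 0.3333, y = 1.603 + 0.3333*(1.603 - 2.6654) = 1.2488
  grad(y) = 28.4835, v = y - alpha*grad = 0.6364
  prox(v) = soft_thresh(0.6364, 0.0237) = 0.6128
f(x_2) = 7*0.6128^2 + 11*0.6128 + 1.1*|0.6128| = 10.043


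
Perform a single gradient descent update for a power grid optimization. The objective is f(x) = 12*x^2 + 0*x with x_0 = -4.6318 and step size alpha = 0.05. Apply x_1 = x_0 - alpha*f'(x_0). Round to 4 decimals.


We compute the gradient at x_0 and apply the update.
f'(x) = 24*x + 0
f'(-4.6318) = 24*-4.6318 + 0 = -111.1632
x_1 = -4.6318 - 0.05*-111.1632 = 0.9264


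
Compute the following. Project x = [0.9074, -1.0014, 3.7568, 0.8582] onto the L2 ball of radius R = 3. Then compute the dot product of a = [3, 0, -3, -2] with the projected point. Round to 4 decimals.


Step 1: Compute ||x|| (intermediates to 6 decimals).
||x|| = sqrt(0.9074^2 + (-1.0014)^2 + 3.7568^2 + 0.8582^2) = 4.083654
Step 2: Project.
Since ||x|| > R, scale = R/||x|| = 3/4.083654 = 0.734636, proj(x) = scale * x
proj(x) = [0.666609, -0.735664, 2.759881, 0.630465]
Step 3: Dot product.
a^T * proj(x) = 3*0.666609 + 0*(-0.735664) - 3*2.759881 - 2*0.630465 = -7.5407


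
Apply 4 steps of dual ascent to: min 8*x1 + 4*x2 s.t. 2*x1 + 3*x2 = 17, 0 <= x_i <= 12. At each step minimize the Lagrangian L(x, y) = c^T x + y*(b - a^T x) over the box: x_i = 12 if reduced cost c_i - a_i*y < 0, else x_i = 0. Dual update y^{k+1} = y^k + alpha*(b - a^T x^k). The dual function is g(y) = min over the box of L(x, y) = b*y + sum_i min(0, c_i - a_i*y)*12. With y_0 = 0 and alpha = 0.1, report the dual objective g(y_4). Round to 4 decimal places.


Dual ascent for LP: min 8*x1 + 4*x2, 2*x1 + 3*x2 = 17, 0 <= x_i <= 12
Step 1: y^k = 0.0, reduced costs: (8.0, 4.0)
  x^k = (0.0, 0.0), subgradient = b - a^T x = 17.0
  y^{k+1} = 0.0 + 0.1*17.0 = 1.7
Step 2: y^k = 1.7, reduced costs: (4.6, -1.1)
  x^k = (0.0, 12.0), subgradient = b - a^T x = -19.0
  y^{k+1} = 1.7 + 0.1*-19.0 = -0.2
Step 3: y^k = -0.2, reduced costs: (8.4, 4.6)
  x^k = (0.0, 0.0), subgradient = b - a^T x = 17.0
  y^{k+1} = -0.2 + 0.1*17.0 = 1.5
Step 4: y^k = 1.5, reduced costs: (5.0, -0.5)
  x^k = (0.0, 12.0), subgradient = b - a^T x = -19.0
  y^{k+1} = 1.5 + 0.1*-19.0 = -0.4
Dual objective at y_4 = -0.4: reduced costs (8.8, 5.2), box minimizer x = (0.0, 0.0)
g(y_4) = b*y + (c1 - a1*y)*x1 + (c2 - a2*y)*x2 = 17*(-0.4) + 8.8*0.0 + 5.2*0.0 = -6.8 + 0.0 + 0.0 = -6.8


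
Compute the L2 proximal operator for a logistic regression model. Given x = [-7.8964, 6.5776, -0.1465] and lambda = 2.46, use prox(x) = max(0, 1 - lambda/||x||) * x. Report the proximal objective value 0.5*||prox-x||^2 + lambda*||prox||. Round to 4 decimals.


Step 1: Compute ||x||.
||x|| = 10.2781
Step 2: Compute scaling factor.
scale = max(0, 1 - 2.46/10.2781) = 0.7607
Step 3: prox(x) = [-6.0064, 5.0033, -0.1114]
||prox(x)|| = 7.8181
Step 4: Proximal objective.
0.5*||prox-x||^2 = 3.0258
lambda*||prox|| = 19.2325
Total = 22.2583


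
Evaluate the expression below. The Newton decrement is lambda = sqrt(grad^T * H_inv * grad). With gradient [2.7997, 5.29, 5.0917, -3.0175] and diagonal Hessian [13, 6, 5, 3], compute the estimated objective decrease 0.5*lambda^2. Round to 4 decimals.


Step 1: H is diagonal, so H^(-1) * g = [0.2154, 0.8817, 1.0183, -1.0058].
Step 2: g^T H^(-1) g = sum_i g_i^2 / H_ii
  = (2.7997)^2/13 + (5.29)^2/6 + (5.0917)^2/5 + (-3.0175)^2/3
  = 0.6029 + 4.664 + 5.1851 + 3.0351 = 13.4871
Step 3: Objective decrease = 0.5 * g^T H^(-1) g = 6.7436


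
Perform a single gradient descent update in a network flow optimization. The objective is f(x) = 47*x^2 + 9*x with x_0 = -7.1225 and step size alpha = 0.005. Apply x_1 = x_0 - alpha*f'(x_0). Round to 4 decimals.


We compute the gradient at x_0 and apply the update.
f'(x) = 94*x + 9
f'(-7.1225) = 94*-7.1225 + 9 = -660.515
x_1 = -7.1225 - 0.005*-660.515 = -3.8199


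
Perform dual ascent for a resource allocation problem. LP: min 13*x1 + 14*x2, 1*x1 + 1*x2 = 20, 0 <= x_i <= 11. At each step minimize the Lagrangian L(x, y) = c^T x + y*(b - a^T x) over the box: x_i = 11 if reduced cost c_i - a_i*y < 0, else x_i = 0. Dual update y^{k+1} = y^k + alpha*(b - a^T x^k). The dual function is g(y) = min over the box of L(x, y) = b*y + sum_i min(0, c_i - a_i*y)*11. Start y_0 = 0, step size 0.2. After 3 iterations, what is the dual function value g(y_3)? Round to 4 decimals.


Dual ascent for LP: min 13*x1 + 14*x2, 1*x1 + 1*x2 = 20, 0 <= x_i <= 11
Step 1: y^k = 0.0, reduced costs: (13.0, 14.0)
  x^k = (0.0, 0.0), subgradient = b - a^T x = 20.0
  y^{k+1} = 0.0 + 0.2*20.0 = 4.0
Step 2: y^k = 4.0, reduced costs: (9.0, 10.0)
  x^k = (0.0, 0.0), subgradient = b - a^T x = 20.0
  y^{k+1} = 4.0 + 0.2*20.0 = 8.0
Step 3: y^k = 8.0, reduced costs: (5.0, 6.0)
  x^k = (0.0, 0.0), subgradient = b - a^T x = 20.0
  y^{k+1} = 8.0 + 0.2*20.0 = 12.0
Dual objective at y_3 = 12.0: reduced costs (1.0, 2.0), box minimizer x = (0.0, 0.0)
g(y_3) = b*y + (c1 - a1*y)*x1 + (c2 - a2*y)*x2 = 20*12.0 + 1.0*0.0 + 2.0*0.0 = 240.0 + 0.0 + 0.0 = 240.0


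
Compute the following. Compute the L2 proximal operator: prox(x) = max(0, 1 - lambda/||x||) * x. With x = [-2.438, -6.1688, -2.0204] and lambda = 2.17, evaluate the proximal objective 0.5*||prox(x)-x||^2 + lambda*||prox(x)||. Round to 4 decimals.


Step 1: Compute ||x||.
||x|| = 6.934
Step 2: Compute scaling factor.
scale = max(0, 1 - 2.17/6.934) = 0.687
Step 3: prox(x) = [-1.675, -4.2383, -1.3881]
||prox(x)|| = 4.764
Step 4: Proximal objective.
0.5*||prox-x||^2 = 2.3545
lambda*||prox|| = 10.3379
Total = 12.6923


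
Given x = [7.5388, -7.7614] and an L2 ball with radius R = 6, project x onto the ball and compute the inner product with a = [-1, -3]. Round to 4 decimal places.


Step 1: Compute ||x|| (intermediates to 6 decimals).
||x|| = sqrt(7.5388^2 + (-7.7614)^2) = 10.82002
Step 2: Project.
Since ||x|| > R, scale = R/||x|| = 6/10.82002 = 0.554528, proj(x) = scale * x
proj(x) = [4.180476, -4.303914]
Step 3: Dot product.
a^T * proj(x) = -1*4.180476 - 3*(-4.303914) = 8.7313


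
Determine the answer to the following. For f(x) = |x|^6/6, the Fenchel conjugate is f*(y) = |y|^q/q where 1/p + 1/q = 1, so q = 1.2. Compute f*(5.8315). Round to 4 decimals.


The conjugate exponent q satisfies 1/p + 1/q = 1.
p = 6, so q = 6/(6 - 1) = 1.2
|y|^q = 5.8315^1.2 = 8.2973
f*(5.8315) = 8.2973 / 1.2 = 6.9144


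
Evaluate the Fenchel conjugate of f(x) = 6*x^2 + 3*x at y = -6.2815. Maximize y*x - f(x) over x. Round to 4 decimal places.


f*(y) = sup_x {y*x - a*x^2 - b*x} = sup_x {(y-b)*x - a*x^2}
FOC: (y - b) - 2a*x = 0 => x* = (y - b)/(2a)
x* = (-6.2815 - 3)/(2*6) = -0.7735
f*(-6.2815) = (y-b)^2/(4a) = (-6.2815 - 3)^2/(4*6)
= 86.1462/24 = 3.5894


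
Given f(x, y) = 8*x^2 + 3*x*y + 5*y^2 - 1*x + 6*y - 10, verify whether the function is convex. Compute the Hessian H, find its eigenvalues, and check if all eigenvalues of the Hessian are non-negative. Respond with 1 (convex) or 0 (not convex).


The Hessian of f(x,y) = 8*x^2 + 3*x*y + 5*y^2 - 1*x + 6*y - 10 is:
H = [[16, 3], [3, 10]]
Trace = 16 + 10 = 26
Determinant = 16*10 - (3)^2 = 151
Discriminant = (26)^2 - 4*151 = 72.0
Eigenvalues: lambda_1 = 8.7574, lambda_2 = 17.2426
The function is convex.

1


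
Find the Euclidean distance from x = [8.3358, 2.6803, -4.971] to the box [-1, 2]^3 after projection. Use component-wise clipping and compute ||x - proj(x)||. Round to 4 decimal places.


Project each component onto [-1, 2].
clip(8.3358) = 2.0, clip(2.6803) = 2.0, clip(-4.971) = -1.0
Projection = [2.0, 2.0, -1.0]
Squared diffs: [40.1424, 0.4628, 15.7688]
Distance = sqrt(56.374) = 7.5083


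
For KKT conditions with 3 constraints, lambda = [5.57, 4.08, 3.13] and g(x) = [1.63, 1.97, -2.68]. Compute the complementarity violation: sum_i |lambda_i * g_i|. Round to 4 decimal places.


KKT complementary slackness check:
lambda_1 * g_1 = 5.57 * 1.63 = 9.0791
lambda_2 * g_2 = 4.08 * 1.97 = 8.0376
lambda_3 * g_3 = 3.13 * -2.68 = -8.3884
Total violation = 9.0791 + 8.0376 + 8.3884 = 25.5051


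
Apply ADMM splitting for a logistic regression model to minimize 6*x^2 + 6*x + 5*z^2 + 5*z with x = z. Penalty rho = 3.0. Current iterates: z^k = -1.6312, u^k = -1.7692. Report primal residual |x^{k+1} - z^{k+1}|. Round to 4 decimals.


ADMM iteration with rho = 3.0, z^k = -1.6312, u^k = -1.7692
Step 1: x-update.
Minimize 6*x^2 + 6*x + (3.0/2)*(x + 1.6312 - 1.7692)^2
FOC: (2*6 + 3.0)*x = -6 + 3.0*(-1.6312 + 1.7692)
x^{k+1} = -0.3724
Step 2: z-update.
Minimize 5*z^2 + 5*z + (3.0/2)*(-0.3724 - z - 1.7692)^2
FOC: (2*5 + 3.0)*z = -5 + 3.0*(-0.3724 - 1.7692)
z^{k+1} = -0.8788
Step 3: u-update.
u^{k+1} = -1.7692 - 0.3724 + 0.8788 = -1.2628
Step 4: Primal residual = |-0.3724 + 0.8788| = 0.5064


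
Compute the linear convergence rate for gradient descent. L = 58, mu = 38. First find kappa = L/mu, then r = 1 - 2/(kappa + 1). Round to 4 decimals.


Step 1: Compute the condition number.
kappa = L/mu = 58/38 = 1.5263
Step 2: Compute the convergence rate.
r = 1 - 2/(kappa + 1) = 1 - 2*mu/(L + mu) = (L - mu)/(L + mu) = 20/96 = 0.2083


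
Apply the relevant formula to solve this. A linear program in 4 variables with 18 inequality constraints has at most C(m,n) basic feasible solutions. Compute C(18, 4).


Each vertex corresponds to some choice of n active constraints out of m, so the number of vertices is at most C(m, n) = m! / (n!(m-n)!).
m = 18, n = 4
Numerator: 18 * 17 * 16 * 15
Denominator: 4! = 24
C(18, 4) = 3060


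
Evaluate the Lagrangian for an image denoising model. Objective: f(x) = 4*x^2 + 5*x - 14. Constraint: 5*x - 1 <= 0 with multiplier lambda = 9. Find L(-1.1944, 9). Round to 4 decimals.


Step 1: Evaluate f(x).
f(-1.1944) = 4*(-1.1944)^2 + 5*(-1.1944) - 14 = -14.2656
Step 2: Evaluate g(x).
g(-1.1944) = 5*-1.1944 - 1 = -6.972
Step 3: Compute Lagrangian.
L = -14.2656 + 9*-6.972 = -77.0136


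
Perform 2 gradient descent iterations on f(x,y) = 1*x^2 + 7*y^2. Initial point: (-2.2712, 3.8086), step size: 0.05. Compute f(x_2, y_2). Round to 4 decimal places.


Gradient descent on f(x,y) = 1*x^2 + 7*y^2.
Starting point: (-2.2712, 3.8086), alpha = 0.05
Step 1: grad_x = 2*1*-2.2712 = -4.5424, grad_y = 2*7*3.8086 = 53.3204
  x_1 = -2.2712 - 0.05*-4.5424 = -2.0441
  y_1 = 3.8086 - 0.05*53.3204 = 1.1426
Step 2: grad_x = 2*1*-2.0441 = -4.0882, grad_y = 2*7*1.1426 = 15.9961
  x_2 = -2.0441 - 0.05*-4.0882 = -1.8397
  y_2 = 1.1426 - 0.05*15.9961 = 0.3428
f(-1.8397, 0.3428) = 1*(-1.8397)^2 + 7*0.3428^2 = 4.2069


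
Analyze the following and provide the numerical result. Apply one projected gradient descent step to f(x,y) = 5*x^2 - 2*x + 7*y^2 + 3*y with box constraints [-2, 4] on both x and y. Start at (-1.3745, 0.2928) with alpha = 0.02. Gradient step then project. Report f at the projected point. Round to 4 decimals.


Step 1: Compute gradient at (-1.3745, 0.2928).
grad_x = 2*5*-1.3745 - 2 = -15.745
grad_y = 2*7*0.2928 + 3 = 7.0992
Step 2: Gradient step.
x_raw = -1.3745 - 0.02*-15.745 = -1.0596
y_raw = 0.2928 - 0.02*7.0992 = 0.1508
Step 3: Project onto [-2, 4].
x_proj = clip(-1.0596) = -1.0596
y_proj = clip(0.1508) = 0.1508
Step 4: Evaluate f.
f(-1.0596, 0.1508) = 8.3446


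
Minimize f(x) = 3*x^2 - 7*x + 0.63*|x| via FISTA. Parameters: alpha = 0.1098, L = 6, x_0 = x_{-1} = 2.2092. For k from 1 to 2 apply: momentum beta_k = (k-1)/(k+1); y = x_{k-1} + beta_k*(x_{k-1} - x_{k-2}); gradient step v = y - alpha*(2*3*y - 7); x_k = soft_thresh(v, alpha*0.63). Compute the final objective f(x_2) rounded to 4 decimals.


FISTA on f(x) = 3*x^2 - 7*x + 0.63*|x|
L = 6, alpha = 0.1098
Iteration 1: beta = 0.0, y = 2.2092 + 0.0*(2.2092 - 2.2092) = 2.2092
  grad(y) = 6.2552, v = y - alpha*grad = 1.5224
  prox(v) = soft_thresh(1.5224, 0.0692) = 1.4532
Iteration 2: beta = 0.3333, y = 1.4532 + 0.3333*(1.4532 - 2.2092) = 1.2012
  grad(y) = 0.2072, v = y - alpha*grad = 1.1785
  prox(v) = soft_thresh(1.1785, 0.0692) = 1.1093
f(x_2) = 3*1.1093^2 - 7*1.1093 + 0.63*|1.1093| = -3.3746


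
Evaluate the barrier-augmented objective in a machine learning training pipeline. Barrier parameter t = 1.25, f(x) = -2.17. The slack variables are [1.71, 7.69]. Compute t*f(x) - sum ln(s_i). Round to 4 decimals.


Step 1: Compute log-barrier.
ln values: [0.5365, 2.0399]
phi = -(0.5365 + 2.0399) = -2.5764
Step 2: Compute augmented objective.
t*f(x) = 1.25*-2.17 = -2.7125
Total = -2.7125 - 2.5764 = -5.2889


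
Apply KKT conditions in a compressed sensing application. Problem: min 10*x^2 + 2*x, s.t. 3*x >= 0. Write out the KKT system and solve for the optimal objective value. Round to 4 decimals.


Step 1: Try lambda = 0 (constraint inactive).
x_unc = -2/(2*10) = -0.1
Check: 3*-0.1 = -0.3 < 0 -- violated!
Step 2: Constraint must be active: 3*x = 0
x* = 0/3 = 0.0
lambda = (2*10*0.0 + 2)/3 = 0.6667
Step 3: Compute optimal value.
f(x*) = 10*0.0^2 + 2*0.0 = 0.0


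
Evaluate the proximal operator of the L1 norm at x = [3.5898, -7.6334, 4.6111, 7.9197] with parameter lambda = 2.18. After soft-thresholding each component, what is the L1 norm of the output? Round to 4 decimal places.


Soft-thresholding with lambda = 2.18:
prox(3.5898) = sign(3.5898)*max(|3.5898| - 2.18, 0) = 1.4098
prox(-7.6334) = sign(-7.6334)*max(|-7.6334| - 2.18, 0) = -5.4534
prox(4.6111) = sign(4.6111)*max(|4.6111| - 2.18, 0) = 2.4311
prox(7.9197) = sign(7.9197)*max(|7.9197| - 2.18, 0) = 5.7397
prox(x) = [1.4098, -5.4534, 2.4311, 5.7397]
||prox(x)||_1 = 1.4098 + 5.4534 + 2.4311 + 5.7397 = 15.034


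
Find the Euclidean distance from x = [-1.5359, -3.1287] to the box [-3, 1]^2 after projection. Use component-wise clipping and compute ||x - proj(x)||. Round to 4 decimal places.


Project each component onto [-3, 1].
clip(-1.5359) = -1.5359, clip(-3.1287) = -3.0
Projection = [-1.5359, -3.0]
Squared diffs: [0.0, 0.0166]
Distance = sqrt(0.0166) = 0.1287


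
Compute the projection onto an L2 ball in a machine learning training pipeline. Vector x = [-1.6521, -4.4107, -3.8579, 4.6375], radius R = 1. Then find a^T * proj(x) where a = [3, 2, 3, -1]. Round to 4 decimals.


Step 1: Compute ||x|| (intermediates to 6 decimals).
||x|| = sqrt((-1.6521)^2 + (-4.4107)^2 + (-3.8579)^2 + 4.6375^2) = 7.653333
Step 2: Project.
Since ||x|| > R, scale = R/||x|| = 1/7.653333 = 0.130662, proj(x) = scale * x
proj(x) = [-0.215867, -0.576311, -0.504081, 0.605945]
Step 3: Dot product.
a^T * proj(x) = 3*(-0.215867) + 2*(-0.576311) + 3*(-0.504081) - 1*0.605945 = -3.9184


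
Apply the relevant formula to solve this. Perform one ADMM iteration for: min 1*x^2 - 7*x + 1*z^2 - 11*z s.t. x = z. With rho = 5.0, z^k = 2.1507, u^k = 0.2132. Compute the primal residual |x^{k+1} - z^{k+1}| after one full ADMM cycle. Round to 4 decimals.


ADMM iteration with rho = 5.0, z^k = 2.1507, u^k = 0.2132
Step 1: x-update.
Minimize 1*x^2 - 7*x + (5.0/2)*(x - 2.1507 + 0.2132)^2
FOC: (2*1 + 5.0)*x = 7 + 5.0*(2.1507 - 0.2132)
x^{k+1} = 2.3839
Step 2: z-update.
Minimize 1*z^2 - 11*z + (5.0/2)*(2.3839 - z + 0.2132)^2
FOC: (2*1 + 5.0)*z = 11 + 5.0*(2.3839 + 0.2132)
z^{k+1} = 3.4265
Step 3: u-update.
u^{k+1} = 0.2132 + 2.3839 - 3.4265 = -0.8294
Step 4: Primal residual = |2.3839 - 3.4265| = 1.0426


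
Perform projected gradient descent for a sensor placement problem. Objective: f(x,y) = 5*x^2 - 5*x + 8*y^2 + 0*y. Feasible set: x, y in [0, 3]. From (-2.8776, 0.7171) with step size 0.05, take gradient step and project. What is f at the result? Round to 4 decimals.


Step 1: Compute gradient at (-2.8776, 0.7171).
grad_x = 2*5*-2.8776 - 5 = -33.776
grad_y = 2*8*0.7171 + 0 = 11.4736
Step 2: Gradient step.
x_raw = -2.8776 - 0.05*-33.776 = -1.1888
y_raw = 0.7171 - 0.05*11.4736 = 0.1434
Step 3: Project onto [0, 3].
x_proj = clip(-1.1888) = 0.0
y_proj = clip(0.1434) = 0.1434
Step 4: Evaluate f.
f(0.0, 0.1434) = 0.1646


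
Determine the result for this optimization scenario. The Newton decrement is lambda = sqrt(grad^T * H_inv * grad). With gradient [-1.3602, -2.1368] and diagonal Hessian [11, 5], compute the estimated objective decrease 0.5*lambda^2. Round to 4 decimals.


Step 1: H is diagonal, so H^(-1) * g = [-0.1237, -0.4274].
Step 2: g^T H^(-1) g = sum_i g_i^2 / H_ii
  = (-1.3602)^2/11 + (-2.1368)^2/5
  = 0.1682 + 0.9132 = 1.0814
Step 3: Objective decrease = 0.5 * g^T H^(-1) g = 0.5407


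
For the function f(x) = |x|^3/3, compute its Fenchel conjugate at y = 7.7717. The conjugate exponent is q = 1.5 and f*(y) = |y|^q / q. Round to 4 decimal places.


The conjugate exponent q satisfies 1/p + 1/q = 1.
p = 3, so q = 3/(3 - 1) = 1.5
|y|^q = 7.7717^1.5 = 21.6658
f*(7.7717) = 21.6658 / 1.5 = 14.4438
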